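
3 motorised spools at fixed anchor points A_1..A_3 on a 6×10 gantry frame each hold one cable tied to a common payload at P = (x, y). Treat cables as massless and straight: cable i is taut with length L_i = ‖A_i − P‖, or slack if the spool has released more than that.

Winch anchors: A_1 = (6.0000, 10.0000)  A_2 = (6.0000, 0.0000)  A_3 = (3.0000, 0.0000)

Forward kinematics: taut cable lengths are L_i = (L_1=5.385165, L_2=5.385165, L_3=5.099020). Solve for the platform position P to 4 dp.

(4.0000, 5.0000)

each cable: (A_i−P)·(A_i−P) = L_i²; let c_i = ‖A_i‖²−L_i²
c_1 = 36.0000+100.0000−29.0000 = 107.0000
row 1: 0.0000x + 20.0000y = 100.0000  (c_2=7.0000)
row 2: 6.0000x + 20.0000y = 124.0000  (c_3=-17.0000)
Cramer on rows 1–2 → x = 4.0000, y = 5.0000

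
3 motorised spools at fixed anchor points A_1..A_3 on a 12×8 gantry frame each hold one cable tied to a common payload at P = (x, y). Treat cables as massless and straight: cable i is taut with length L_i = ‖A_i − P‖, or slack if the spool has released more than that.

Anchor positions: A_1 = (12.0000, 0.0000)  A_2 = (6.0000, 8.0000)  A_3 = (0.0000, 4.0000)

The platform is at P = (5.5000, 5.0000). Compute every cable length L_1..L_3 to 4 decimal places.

L_1 = √((12.0000−5.5000)² + (0.0000−5.0000)²) = 8.2006
L_2 = √((6.0000−5.5000)² + (8.0000−5.0000)²) = 3.0414
L_3 = √((0.0000−5.5000)² + (4.0000−5.0000)²) = 5.5902

(8.2006, 3.0414, 5.5902)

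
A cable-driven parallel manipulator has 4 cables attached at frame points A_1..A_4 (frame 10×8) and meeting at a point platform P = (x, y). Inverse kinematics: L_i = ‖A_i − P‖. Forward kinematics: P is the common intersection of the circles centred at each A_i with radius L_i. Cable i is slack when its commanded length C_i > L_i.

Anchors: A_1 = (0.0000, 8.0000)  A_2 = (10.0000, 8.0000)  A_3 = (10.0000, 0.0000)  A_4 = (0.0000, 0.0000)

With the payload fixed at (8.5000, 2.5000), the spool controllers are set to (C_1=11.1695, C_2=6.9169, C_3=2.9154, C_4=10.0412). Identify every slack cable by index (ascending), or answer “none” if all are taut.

i=1: geometric 10.1242 vs commanded 11.1695 ⇒ slack
i=2: geometric 5.7009 vs commanded 6.9169 ⇒ slack
i=3: geometric 2.9155 vs commanded 2.9154 ⇒ taut
i=4: geometric 8.8600 vs commanded 10.0412 ⇒ slack

1, 2, 4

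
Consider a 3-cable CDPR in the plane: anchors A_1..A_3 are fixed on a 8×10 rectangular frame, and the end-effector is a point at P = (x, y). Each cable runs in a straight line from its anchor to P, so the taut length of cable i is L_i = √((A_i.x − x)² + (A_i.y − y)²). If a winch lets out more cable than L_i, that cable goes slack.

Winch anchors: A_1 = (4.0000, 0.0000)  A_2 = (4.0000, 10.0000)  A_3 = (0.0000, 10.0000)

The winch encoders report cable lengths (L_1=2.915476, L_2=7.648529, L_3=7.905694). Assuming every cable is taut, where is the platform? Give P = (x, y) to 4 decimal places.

(2.5000, 2.5000)

each cable: (A_i−P)·(A_i−P) = L_i²; let k_i = ‖A_i‖²−L_i²
k_1 = 16.0000+0.0000−8.5000 = 7.5000
row 1: 0.0000x − 20.0000y = -50.0000  (k_2=57.5000)
row 2: 8.0000x − 20.0000y = -30.0000  (k_3=37.5000)
Cramer on rows 1–2 → x = 2.5000, y = 2.5000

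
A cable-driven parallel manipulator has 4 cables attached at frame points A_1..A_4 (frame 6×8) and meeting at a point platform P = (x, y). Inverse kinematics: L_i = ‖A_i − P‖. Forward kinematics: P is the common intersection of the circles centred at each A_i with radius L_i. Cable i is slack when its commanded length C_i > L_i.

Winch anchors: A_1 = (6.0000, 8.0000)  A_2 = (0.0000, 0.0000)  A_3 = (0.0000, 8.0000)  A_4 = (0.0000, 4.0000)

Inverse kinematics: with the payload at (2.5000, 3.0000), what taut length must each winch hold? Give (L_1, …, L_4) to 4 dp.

(6.1033, 3.9051, 5.5902, 2.6926)

L_1: Δ = A_1−P = (3.5000, 5.0000) → ‖Δ‖ = √37.2500 = 6.1033
L_2: Δ = A_2−P = (-2.5000, -3.0000) → ‖Δ‖ = √15.2500 = 3.9051
L_3: Δ = A_3−P = (-2.5000, 5.0000) → ‖Δ‖ = √31.2500 = 5.5902
L_4: Δ = A_4−P = (-2.5000, 1.0000) → ‖Δ‖ = √7.2500 = 2.6926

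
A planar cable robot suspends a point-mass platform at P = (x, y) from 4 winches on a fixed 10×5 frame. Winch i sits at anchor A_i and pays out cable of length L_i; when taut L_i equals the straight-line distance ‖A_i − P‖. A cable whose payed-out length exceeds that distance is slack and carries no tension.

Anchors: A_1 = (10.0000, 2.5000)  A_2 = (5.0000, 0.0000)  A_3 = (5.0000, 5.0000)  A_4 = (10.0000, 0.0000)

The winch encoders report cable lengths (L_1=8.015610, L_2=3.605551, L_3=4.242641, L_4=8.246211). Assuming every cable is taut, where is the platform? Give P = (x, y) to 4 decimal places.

(2.0000, 2.0000)

each cable: (A_i−P)·(A_i−P) = L_i²; let k_i = ‖A_i‖²−L_i²
k_1 = 100.0000+6.2500−64.2500 = 42.0000
row 1: 10.0000x + 5.0000y = 30.0000  (k_2=12.0000)
row 2: 10.0000x − 5.0000y = 10.0000  (k_3=32.0000)
row 3: 0.0000x + 5.0000y = 10.0000  (k_4=32.0000)
Cramer on rows 1–2 → x = 2.0000, y = 2.0000
check cable 4: ‖A_4−P‖² = 68.0000 ≈ L_4² = 68.0000 ✓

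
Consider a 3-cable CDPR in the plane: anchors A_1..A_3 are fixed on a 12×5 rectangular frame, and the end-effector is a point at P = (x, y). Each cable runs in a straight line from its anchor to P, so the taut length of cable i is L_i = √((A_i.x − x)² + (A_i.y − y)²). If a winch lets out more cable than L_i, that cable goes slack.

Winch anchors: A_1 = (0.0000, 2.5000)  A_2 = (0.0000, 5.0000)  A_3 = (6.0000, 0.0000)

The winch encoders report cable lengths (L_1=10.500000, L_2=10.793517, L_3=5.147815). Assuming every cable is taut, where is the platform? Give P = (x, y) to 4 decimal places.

(10.5000, 2.5000)

each cable: (A_i−P)·(A_i−P) = L_i²; let k_i = ‖A_i‖²−L_i²
k_1 = 0.0000+6.2500−110.2500 = -104.0000
row 1: 0.0000x − 5.0000y = -12.5000  (k_2=-91.5000)
row 2: -12.0000x + 5.0000y = -113.5000  (k_3=9.5000)
Cramer on rows 1–2 → x = 10.5000, y = 2.5000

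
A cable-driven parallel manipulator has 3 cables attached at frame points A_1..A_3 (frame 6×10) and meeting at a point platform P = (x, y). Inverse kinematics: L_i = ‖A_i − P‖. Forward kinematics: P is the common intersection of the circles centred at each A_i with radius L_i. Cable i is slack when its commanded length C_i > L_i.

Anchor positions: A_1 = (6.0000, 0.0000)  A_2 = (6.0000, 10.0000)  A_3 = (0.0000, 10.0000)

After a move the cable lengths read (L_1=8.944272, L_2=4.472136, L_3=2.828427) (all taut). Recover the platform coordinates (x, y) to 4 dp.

circle eqns → linear via eq_j − eq_1; set k_j = A_j·A_j − L_j²
k_1 = 36.0000+0.0000−80.0000 = -44.0000
0.0000·x − 20.0000·y = k_1−k_2 = -160.0000
12.0000·x − 20.0000·y = k_1−k_3 = -136.0000
solve first two rows → x=2.0000, y=8.0000

(2.0000, 8.0000)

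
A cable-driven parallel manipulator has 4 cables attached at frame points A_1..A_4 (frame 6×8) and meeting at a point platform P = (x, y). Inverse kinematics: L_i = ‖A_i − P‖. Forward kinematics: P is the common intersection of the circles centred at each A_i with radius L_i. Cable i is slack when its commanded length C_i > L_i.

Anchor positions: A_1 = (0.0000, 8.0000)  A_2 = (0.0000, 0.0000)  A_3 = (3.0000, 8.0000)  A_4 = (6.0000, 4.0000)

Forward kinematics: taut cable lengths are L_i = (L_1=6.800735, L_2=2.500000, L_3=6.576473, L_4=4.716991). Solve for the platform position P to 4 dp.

(2.0000, 1.5000)

circle eqns → linear via eq_j − eq_1; set c_j = A_j·A_j − L_j²
c_1 = 0.0000+64.0000−46.2500 = 17.7500
0.0000·x + 16.0000·y = c_1−c_2 = 24.0000
-6.0000·x + 0.0000·y = c_1−c_3 = -12.0000
-12.0000·x + 8.0000·y = c_1−c_4 = -12.0000
solve first two rows → x=2.0000, y=1.5000
check cable 4: ‖A_4−P‖² = 22.2500 ≈ L_4² = 22.2500 ✓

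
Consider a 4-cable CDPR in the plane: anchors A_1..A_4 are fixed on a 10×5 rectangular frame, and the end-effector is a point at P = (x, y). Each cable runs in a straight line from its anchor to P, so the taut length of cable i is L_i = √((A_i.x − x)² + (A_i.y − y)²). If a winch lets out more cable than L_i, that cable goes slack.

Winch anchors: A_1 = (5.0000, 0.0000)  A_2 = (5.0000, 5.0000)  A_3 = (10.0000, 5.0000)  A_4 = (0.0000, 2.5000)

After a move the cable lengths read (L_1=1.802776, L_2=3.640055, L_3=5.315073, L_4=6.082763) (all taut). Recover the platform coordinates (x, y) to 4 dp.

each cable: (A_i−P)·(A_i−P) = L_i²; let q_i = ‖A_i‖²−L_i²
q_1 = 25.0000+0.0000−3.2500 = 21.7500
row 1: 0.0000x − 10.0000y = -15.0000  (q_2=36.7500)
row 2: -10.0000x − 10.0000y = -75.0000  (q_3=96.7500)
row 3: 10.0000x − 5.0000y = 52.5000  (q_4=-30.7500)
Cramer on rows 1–2 → x = 6.0000, y = 1.5000
check cable 4: ‖A_4−P‖² = 37.0000 ≈ L_4² = 37.0000 ✓

(6.0000, 1.5000)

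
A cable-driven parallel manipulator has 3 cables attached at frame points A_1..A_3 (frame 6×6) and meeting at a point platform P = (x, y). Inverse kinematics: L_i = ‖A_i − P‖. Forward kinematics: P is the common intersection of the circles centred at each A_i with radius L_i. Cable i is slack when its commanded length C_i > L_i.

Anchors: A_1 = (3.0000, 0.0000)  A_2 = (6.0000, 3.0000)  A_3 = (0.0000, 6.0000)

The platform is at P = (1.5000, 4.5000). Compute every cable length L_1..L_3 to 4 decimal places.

(4.7434, 4.7434, 2.1213)

L_1 = √((3.0000−1.5000)² + (0.0000−4.5000)²) = 4.7434
L_2 = √((6.0000−1.5000)² + (3.0000−4.5000)²) = 4.7434
L_3 = √((0.0000−1.5000)² + (6.0000−4.5000)²) = 2.1213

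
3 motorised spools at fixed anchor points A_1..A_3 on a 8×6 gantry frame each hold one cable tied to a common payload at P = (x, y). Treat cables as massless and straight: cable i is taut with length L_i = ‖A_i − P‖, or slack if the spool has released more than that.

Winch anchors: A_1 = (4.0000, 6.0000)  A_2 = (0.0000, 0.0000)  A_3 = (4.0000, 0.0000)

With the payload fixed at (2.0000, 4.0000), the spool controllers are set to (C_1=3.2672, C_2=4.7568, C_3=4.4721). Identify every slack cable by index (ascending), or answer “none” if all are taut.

cable 1: L_1 = ‖A_1−P‖ = 2.8284;  C_1 = 3.2672 → slack
cable 2: L_2 = ‖A_2−P‖ = 4.4721;  C_2 = 4.7568 → slack
cable 3: L_3 = ‖A_3−P‖ = 4.4721;  C_3 = 4.4721 → taut

1, 2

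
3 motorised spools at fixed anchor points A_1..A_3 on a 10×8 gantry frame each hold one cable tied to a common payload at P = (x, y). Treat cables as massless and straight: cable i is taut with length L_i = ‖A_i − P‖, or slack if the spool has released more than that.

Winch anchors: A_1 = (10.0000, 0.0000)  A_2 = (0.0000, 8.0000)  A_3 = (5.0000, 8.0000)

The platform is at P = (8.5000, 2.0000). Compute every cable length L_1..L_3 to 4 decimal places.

(2.5000, 10.4043, 6.9462)

L_1 = √((10.0000−8.5000)² + (0.0000−2.0000)²) = 2.5000
L_2 = √((0.0000−8.5000)² + (8.0000−2.0000)²) = 10.4043
L_3 = √((5.0000−8.5000)² + (8.0000−2.0000)²) = 6.9462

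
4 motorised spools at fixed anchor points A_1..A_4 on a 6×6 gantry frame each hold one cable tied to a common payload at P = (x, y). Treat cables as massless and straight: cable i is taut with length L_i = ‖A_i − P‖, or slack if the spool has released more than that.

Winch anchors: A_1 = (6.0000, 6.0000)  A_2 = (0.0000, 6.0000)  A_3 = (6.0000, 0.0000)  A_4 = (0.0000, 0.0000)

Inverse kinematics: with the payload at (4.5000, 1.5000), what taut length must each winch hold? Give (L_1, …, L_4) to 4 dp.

(4.7434, 6.3640, 2.1213, 4.7434)

L_1 = √((6.0000−4.5000)² + (6.0000−1.5000)²) = 4.7434
L_2 = √((0.0000−4.5000)² + (6.0000−1.5000)²) = 6.3640
L_3 = √((6.0000−4.5000)² + (0.0000−1.5000)²) = 2.1213
L_4 = √((0.0000−4.5000)² + (0.0000−1.5000)²) = 4.7434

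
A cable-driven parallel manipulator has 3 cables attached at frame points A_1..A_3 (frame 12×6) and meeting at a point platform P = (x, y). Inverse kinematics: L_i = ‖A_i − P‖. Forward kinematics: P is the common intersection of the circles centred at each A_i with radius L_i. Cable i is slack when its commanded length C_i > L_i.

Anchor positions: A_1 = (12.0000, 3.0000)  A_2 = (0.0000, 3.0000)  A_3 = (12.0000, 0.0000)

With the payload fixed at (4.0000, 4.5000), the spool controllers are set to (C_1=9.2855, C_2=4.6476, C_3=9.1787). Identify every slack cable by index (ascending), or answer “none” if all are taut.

1, 2

cable 1: √((8.0000)²+(-1.5000)²)=8.1394, C_1=9.2855: slack
cable 2: √((-4.0000)²+(-1.5000)²)=4.2720, C_2=4.6476: slack
cable 3: √((8.0000)²+(-4.5000)²)=9.1788, C_3=9.1787: taut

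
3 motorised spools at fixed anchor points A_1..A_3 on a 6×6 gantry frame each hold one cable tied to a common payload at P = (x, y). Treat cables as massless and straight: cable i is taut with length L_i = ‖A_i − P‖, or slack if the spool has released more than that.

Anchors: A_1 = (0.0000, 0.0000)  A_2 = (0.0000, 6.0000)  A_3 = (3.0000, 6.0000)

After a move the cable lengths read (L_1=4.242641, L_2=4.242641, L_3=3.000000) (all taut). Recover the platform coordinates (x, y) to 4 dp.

(3.0000, 3.0000)

each cable: (A_i−P)·(A_i−P) = L_i²; let c_i = ‖A_i‖²−L_i²
c_1 = 0.0000+0.0000−18.0000 = -18.0000
row 1: 0.0000x − 12.0000y = -36.0000  (c_2=18.0000)
row 2: -6.0000x − 12.0000y = -54.0000  (c_3=36.0000)
Cramer on rows 1–2 → x = 3.0000, y = 3.0000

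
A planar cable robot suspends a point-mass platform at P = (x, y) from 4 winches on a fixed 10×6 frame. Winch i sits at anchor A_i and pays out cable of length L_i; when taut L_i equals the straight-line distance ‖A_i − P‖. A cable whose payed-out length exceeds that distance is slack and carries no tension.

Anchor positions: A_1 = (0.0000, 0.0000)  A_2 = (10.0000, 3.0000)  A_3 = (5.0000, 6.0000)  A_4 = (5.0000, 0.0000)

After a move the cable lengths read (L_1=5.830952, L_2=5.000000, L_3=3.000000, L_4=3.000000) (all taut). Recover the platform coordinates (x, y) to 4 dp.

expand ‖A_i−P‖²=L_i² and subtract eq 1 (q_i ≔ ‖A_i‖²−L_i²)
q_1 = 0.0000+0.0000−34.0000 = -34.0000
eq1−eq2 → [-20.0000  -6.0000]·P = -118.0000
eq1−eq3 → [-10.0000  -12.0000]·P = -86.0000
eq1−eq4 → [-10.0000  0.0000]·P = -50.0000
2×2 solve → P = (5.0000, 3.0000)
check cable 4: ‖A_4−P‖² = 9.0000 ≈ L_4² = 9.0000 ✓

(5.0000, 3.0000)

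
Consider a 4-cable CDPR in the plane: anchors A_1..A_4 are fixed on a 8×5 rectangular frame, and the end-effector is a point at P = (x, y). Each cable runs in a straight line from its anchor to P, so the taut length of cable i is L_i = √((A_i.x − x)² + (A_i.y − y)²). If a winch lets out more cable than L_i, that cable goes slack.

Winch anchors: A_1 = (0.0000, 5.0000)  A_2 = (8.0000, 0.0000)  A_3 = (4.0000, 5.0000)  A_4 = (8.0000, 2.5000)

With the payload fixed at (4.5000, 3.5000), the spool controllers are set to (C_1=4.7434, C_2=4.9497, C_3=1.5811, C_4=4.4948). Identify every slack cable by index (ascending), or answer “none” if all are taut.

i=1: geometric 4.7434 vs commanded 4.7434 ⇒ taut
i=2: geometric 4.9497 vs commanded 4.9497 ⇒ taut
i=3: geometric 1.5811 vs commanded 1.5811 ⇒ taut
i=4: geometric 3.6401 vs commanded 4.4948 ⇒ slack

4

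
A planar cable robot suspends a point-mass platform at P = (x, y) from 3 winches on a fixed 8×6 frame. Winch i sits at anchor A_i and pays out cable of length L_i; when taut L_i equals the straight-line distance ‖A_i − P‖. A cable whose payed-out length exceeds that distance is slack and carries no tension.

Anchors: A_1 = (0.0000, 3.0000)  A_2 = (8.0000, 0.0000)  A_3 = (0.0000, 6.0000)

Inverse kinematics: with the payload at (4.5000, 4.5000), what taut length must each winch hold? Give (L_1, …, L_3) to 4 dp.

(4.7434, 5.7009, 4.7434)

L_1 = √((0.0000−4.5000)² + (3.0000−4.5000)²) = 4.7434
L_2 = √((8.0000−4.5000)² + (0.0000−4.5000)²) = 5.7009
L_3 = √((0.0000−4.5000)² + (6.0000−4.5000)²) = 4.7434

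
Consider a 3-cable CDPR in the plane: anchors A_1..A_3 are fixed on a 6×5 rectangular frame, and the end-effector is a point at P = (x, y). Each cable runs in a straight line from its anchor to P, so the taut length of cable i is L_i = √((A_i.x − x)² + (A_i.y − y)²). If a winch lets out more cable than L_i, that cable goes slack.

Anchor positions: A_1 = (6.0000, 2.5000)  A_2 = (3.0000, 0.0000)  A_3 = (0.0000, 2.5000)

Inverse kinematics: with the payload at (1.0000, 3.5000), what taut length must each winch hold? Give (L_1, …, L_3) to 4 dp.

L_1: Δ = A_1−P = (5.0000, -1.0000) → ‖Δ‖ = √26.0000 = 5.0990
L_2: Δ = A_2−P = (2.0000, -3.5000) → ‖Δ‖ = √16.2500 = 4.0311
L_3: Δ = A_3−P = (-1.0000, -1.0000) → ‖Δ‖ = √2.0000 = 1.4142

(5.0990, 4.0311, 1.4142)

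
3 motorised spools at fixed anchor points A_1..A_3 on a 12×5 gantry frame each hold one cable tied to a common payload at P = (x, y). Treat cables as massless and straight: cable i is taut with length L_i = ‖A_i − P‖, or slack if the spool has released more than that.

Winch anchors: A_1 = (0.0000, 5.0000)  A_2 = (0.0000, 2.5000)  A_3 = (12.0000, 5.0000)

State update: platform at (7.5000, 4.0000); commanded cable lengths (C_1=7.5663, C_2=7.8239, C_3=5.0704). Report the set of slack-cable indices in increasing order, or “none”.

2, 3

cable 1: L_1 = ‖A_1−P‖ = 7.5664;  C_1 = 7.5663 → taut
cable 2: L_2 = ‖A_2−P‖ = 7.6485;  C_2 = 7.8239 → slack
cable 3: L_3 = ‖A_3−P‖ = 4.6098;  C_3 = 5.0704 → slack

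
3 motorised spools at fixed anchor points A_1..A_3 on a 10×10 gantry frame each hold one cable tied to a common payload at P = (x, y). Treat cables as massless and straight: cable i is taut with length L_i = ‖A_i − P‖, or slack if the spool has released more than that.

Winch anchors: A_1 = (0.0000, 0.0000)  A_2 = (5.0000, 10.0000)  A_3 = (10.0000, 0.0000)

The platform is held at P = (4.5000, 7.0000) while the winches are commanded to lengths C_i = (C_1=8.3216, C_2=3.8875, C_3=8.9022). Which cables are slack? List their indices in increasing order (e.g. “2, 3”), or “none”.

cable 1: √((-4.5000)²+(-7.0000)²)=8.3217, C_1=8.3216: taut
cable 2: √((0.5000)²+(3.0000)²)=3.0414, C_2=3.8875: slack
cable 3: √((5.5000)²+(-7.0000)²)=8.9022, C_3=8.9022: taut

2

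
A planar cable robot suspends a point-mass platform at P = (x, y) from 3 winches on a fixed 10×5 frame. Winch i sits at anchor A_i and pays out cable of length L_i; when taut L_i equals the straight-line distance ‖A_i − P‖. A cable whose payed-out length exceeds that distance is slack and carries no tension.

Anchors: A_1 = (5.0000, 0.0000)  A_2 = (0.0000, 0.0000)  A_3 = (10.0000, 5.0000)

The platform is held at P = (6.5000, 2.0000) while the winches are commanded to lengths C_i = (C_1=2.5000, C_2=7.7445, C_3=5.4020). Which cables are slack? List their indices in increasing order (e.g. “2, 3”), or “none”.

2, 3

cable 1: L_1 = ‖A_1−P‖ = 2.5000;  C_1 = 2.5000 → taut
cable 2: L_2 = ‖A_2−P‖ = 6.8007;  C_2 = 7.7445 → slack
cable 3: L_3 = ‖A_3−P‖ = 4.6098;  C_3 = 5.4020 → slack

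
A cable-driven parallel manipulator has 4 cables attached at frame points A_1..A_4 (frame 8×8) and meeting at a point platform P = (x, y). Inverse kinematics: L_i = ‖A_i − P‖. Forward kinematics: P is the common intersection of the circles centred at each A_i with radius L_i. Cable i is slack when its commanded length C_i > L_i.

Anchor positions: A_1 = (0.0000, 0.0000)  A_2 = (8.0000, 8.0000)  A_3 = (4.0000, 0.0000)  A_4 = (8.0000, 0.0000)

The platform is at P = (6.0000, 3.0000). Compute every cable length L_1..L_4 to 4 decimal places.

(6.7082, 5.3852, 3.6056, 3.6056)

L_1: Δ = A_1−P = (-6.0000, -3.0000) → ‖Δ‖ = √45.0000 = 6.7082
L_2: Δ = A_2−P = (2.0000, 5.0000) → ‖Δ‖ = √29.0000 = 5.3852
L_3: Δ = A_3−P = (-2.0000, -3.0000) → ‖Δ‖ = √13.0000 = 3.6056
L_4: Δ = A_4−P = (2.0000, -3.0000) → ‖Δ‖ = √13.0000 = 3.6056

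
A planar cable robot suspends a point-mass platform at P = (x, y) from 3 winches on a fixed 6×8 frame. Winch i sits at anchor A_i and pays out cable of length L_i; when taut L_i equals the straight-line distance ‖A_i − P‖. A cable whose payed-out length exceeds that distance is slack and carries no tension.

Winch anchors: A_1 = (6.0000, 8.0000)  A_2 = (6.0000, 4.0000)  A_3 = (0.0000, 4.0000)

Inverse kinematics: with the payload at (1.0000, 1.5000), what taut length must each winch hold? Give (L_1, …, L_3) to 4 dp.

L_1: Δ = A_1−P = (5.0000, 6.5000) → ‖Δ‖ = √67.2500 = 8.2006
L_2: Δ = A_2−P = (5.0000, 2.5000) → ‖Δ‖ = √31.2500 = 5.5902
L_3: Δ = A_3−P = (-1.0000, 2.5000) → ‖Δ‖ = √7.2500 = 2.6926

(8.2006, 5.5902, 2.6926)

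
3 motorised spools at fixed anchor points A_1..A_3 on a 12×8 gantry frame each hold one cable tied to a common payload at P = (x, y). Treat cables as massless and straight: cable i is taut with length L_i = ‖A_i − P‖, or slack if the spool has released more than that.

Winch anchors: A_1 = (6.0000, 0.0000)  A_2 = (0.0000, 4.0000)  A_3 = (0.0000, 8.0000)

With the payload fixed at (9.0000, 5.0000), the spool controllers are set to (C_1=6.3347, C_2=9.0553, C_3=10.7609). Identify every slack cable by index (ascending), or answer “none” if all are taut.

1, 3

cable 1: L_1 = ‖A_1−P‖ = 5.8310;  C_1 = 6.3347 → slack
cable 2: L_2 = ‖A_2−P‖ = 9.0554;  C_2 = 9.0553 → taut
cable 3: L_3 = ‖A_3−P‖ = 9.4868;  C_3 = 10.7609 → slack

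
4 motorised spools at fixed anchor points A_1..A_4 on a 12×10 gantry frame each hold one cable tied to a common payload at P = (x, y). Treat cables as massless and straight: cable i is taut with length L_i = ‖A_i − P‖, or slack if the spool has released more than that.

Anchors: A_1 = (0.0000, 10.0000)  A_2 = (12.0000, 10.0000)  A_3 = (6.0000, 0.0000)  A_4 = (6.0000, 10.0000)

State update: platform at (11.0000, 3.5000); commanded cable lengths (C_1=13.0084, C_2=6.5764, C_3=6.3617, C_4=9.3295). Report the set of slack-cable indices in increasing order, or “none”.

1, 3, 4

cable 1: √((-11.0000)²+(6.5000)²)=12.7769, C_1=13.0084: slack
cable 2: √((1.0000)²+(6.5000)²)=6.5765, C_2=6.5764: taut
cable 3: √((-5.0000)²+(-3.5000)²)=6.1033, C_3=6.3617: slack
cable 4: √((-5.0000)²+(6.5000)²)=8.2006, C_4=9.3295: slack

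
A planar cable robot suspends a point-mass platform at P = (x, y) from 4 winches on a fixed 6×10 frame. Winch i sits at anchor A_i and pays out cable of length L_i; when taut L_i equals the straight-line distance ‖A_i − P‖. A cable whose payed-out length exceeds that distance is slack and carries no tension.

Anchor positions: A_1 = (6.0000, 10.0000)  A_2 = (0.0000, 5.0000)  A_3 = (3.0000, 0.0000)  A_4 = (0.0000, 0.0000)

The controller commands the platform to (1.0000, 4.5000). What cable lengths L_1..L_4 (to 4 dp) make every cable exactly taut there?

L_1 = √((6.0000−1.0000)² + (10.0000−4.5000)²) = 7.4330
L_2 = √((0.0000−1.0000)² + (5.0000−4.5000)²) = 1.1180
L_3 = √((3.0000−1.0000)² + (0.0000−4.5000)²) = 4.9244
L_4 = √((0.0000−1.0000)² + (0.0000−4.5000)²) = 4.6098

(7.4330, 1.1180, 4.9244, 4.6098)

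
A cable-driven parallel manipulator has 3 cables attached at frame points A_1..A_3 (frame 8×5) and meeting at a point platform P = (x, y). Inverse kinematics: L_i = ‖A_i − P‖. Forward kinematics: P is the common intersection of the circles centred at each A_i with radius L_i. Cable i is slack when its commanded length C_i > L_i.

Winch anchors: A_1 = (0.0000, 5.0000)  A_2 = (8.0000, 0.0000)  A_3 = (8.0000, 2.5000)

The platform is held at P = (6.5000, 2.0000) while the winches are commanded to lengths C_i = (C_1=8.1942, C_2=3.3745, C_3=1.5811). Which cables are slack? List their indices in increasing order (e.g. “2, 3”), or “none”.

cable 1: √((-6.5000)²+(3.0000)²)=7.1589, C_1=8.1942: slack
cable 2: √((1.5000)²+(-2.0000)²)=2.5000, C_2=3.3745: slack
cable 3: √((1.5000)²+(0.5000)²)=1.5811, C_3=1.5811: taut

1, 2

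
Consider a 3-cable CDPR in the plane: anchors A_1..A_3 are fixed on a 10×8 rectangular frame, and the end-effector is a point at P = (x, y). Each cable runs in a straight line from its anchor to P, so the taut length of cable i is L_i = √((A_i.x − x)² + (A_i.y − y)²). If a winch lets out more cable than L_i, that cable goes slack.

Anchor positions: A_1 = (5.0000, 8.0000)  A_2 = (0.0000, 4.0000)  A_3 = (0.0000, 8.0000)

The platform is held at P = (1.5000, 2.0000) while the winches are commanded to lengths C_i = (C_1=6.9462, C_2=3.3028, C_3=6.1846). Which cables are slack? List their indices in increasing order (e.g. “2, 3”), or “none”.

2

cable 1: √((3.5000)²+(6.0000)²)=6.9462, C_1=6.9462: taut
cable 2: √((-1.5000)²+(2.0000)²)=2.5000, C_2=3.3028: slack
cable 3: √((-1.5000)²+(6.0000)²)=6.1847, C_3=6.1846: taut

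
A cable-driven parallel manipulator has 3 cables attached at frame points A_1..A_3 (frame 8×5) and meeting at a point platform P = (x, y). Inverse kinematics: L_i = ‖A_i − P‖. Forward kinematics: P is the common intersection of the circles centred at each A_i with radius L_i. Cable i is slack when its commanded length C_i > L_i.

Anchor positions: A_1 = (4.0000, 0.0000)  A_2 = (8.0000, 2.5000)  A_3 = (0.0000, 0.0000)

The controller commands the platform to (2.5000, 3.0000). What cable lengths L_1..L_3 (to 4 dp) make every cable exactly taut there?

(3.3541, 5.5227, 3.9051)

cable 1: Δx=1.5000, Δy=-3.0000; L_1 = √(Δx²+Δy²) = 3.3541
cable 2: Δx=5.5000, Δy=-0.5000; L_2 = √(Δx²+Δy²) = 5.5227
cable 3: Δx=-2.5000, Δy=-3.0000; L_3 = √(Δx²+Δy²) = 3.9051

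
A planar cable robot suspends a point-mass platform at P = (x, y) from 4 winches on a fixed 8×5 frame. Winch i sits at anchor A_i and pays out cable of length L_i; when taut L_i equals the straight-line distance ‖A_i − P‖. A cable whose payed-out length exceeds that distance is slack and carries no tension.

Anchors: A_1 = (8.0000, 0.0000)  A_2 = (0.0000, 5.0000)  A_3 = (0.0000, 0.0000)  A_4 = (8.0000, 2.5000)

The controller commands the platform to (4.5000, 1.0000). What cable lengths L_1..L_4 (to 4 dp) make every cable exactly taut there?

L_1 = √((8.0000−4.5000)² + (0.0000−1.0000)²) = 3.6401
L_2 = √((0.0000−4.5000)² + (5.0000−1.0000)²) = 6.0208
L_3 = √((0.0000−4.5000)² + (0.0000−1.0000)²) = 4.6098
L_4 = √((8.0000−4.5000)² + (2.5000−1.0000)²) = 3.8079

(3.6401, 6.0208, 4.6098, 3.8079)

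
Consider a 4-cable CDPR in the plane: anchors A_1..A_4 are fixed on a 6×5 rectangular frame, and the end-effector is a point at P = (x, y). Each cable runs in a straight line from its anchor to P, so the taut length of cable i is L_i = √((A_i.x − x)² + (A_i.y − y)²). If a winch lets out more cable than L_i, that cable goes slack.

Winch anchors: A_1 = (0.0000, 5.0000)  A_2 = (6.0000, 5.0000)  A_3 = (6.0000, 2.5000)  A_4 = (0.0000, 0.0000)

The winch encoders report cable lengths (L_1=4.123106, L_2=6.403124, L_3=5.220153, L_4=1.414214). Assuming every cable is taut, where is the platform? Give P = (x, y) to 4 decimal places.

(1.0000, 1.0000)

expand ‖A_i−P‖²=L_i² and subtract eq 1 (k_i ≔ ‖A_i‖²−L_i²)
k_1 = 0.0000+25.0000−17.0000 = 8.0000
eq1−eq2 → [-12.0000  0.0000]·P = -12.0000
eq1−eq3 → [-12.0000  5.0000]·P = -7.0000
eq1−eq4 → [0.0000  10.0000]·P = 10.0000
2×2 solve → P = (1.0000, 1.0000)
check cable 4: ‖A_4−P‖² = 2.0000 ≈ L_4² = 2.0000 ✓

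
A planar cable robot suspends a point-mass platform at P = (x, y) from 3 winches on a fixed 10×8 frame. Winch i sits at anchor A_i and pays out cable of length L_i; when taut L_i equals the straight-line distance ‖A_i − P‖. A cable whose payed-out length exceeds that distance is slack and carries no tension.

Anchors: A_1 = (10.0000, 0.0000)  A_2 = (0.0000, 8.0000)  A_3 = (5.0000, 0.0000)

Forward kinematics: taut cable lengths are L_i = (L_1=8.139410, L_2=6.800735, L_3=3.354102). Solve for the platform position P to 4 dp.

each cable: (A_i−P)·(A_i−P) = L_i²; let k_i = ‖A_i‖²−L_i²
k_1 = 100.0000+0.0000−66.2500 = 33.7500
row 1: 20.0000x − 16.0000y = 16.0000  (k_2=17.7500)
row 2: 10.0000x + 0.0000y = 20.0000  (k_3=13.7500)
Cramer on rows 1–2 → x = 2.0000, y = 1.5000

(2.0000, 1.5000)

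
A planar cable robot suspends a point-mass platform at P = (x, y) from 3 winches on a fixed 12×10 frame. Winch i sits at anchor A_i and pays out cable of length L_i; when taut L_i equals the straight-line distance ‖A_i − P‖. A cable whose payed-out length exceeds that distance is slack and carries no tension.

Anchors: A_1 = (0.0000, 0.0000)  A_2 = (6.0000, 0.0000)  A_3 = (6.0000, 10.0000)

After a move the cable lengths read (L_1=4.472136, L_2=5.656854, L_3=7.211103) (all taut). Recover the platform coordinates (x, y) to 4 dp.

expand ‖A_i−P‖²=L_i² and subtract eq 1 (q_i ≔ ‖A_i‖²−L_i²)
q_1 = 0.0000+0.0000−20.0000 = -20.0000
eq1−eq2 → [-12.0000  0.0000]·P = -24.0000
eq1−eq3 → [-12.0000  -20.0000]·P = -104.0000
2×2 solve → P = (2.0000, 4.0000)

(2.0000, 4.0000)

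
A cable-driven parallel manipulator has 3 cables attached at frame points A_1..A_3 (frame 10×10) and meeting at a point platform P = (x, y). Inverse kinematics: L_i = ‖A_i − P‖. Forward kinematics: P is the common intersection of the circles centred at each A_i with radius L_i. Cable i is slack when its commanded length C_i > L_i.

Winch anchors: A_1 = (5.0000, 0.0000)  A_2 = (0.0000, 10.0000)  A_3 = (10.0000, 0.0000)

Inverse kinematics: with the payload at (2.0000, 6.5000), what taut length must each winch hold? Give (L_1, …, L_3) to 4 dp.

L_1 = √((5.0000−2.0000)² + (0.0000−6.5000)²) = 7.1589
L_2 = √((0.0000−2.0000)² + (10.0000−6.5000)²) = 4.0311
L_3 = √((10.0000−2.0000)² + (0.0000−6.5000)²) = 10.3078

(7.1589, 4.0311, 10.3078)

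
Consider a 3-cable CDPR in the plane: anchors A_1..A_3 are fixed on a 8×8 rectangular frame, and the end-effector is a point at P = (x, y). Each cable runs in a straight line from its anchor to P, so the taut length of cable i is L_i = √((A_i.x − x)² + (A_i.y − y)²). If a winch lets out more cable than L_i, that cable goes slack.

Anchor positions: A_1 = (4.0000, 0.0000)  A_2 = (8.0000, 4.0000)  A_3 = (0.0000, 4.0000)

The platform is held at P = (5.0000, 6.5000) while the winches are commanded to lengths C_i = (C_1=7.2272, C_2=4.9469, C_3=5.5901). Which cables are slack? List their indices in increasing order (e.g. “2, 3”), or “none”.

i=1: geometric 6.5765 vs commanded 7.2272 ⇒ slack
i=2: geometric 3.9051 vs commanded 4.9469 ⇒ slack
i=3: geometric 5.5902 vs commanded 5.5901 ⇒ taut

1, 2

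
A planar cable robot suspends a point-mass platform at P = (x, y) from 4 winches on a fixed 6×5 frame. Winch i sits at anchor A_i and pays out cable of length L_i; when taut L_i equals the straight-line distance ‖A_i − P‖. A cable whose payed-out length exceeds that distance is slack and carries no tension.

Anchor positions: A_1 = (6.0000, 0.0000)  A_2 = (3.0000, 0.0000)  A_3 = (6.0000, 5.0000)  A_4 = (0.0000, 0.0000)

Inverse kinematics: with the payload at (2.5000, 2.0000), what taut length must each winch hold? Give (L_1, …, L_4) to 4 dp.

(4.0311, 2.0616, 4.6098, 3.2016)

L_1: Δ = A_1−P = (3.5000, -2.0000) → ‖Δ‖ = √16.2500 = 4.0311
L_2: Δ = A_2−P = (0.5000, -2.0000) → ‖Δ‖ = √4.2500 = 2.0616
L_3: Δ = A_3−P = (3.5000, 3.0000) → ‖Δ‖ = √21.2500 = 4.6098
L_4: Δ = A_4−P = (-2.5000, -2.0000) → ‖Δ‖ = √10.2500 = 3.2016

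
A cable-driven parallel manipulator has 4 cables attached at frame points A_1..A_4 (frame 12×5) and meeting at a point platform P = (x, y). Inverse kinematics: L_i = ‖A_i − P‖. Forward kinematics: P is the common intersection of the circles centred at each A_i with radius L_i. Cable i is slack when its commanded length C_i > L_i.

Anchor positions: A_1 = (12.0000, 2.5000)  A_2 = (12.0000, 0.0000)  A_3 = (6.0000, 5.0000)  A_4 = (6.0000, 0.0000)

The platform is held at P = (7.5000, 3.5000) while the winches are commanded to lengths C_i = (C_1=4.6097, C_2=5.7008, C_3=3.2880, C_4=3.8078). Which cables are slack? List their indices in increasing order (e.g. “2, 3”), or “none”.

cable 1: L_1 = ‖A_1−P‖ = 4.6098;  C_1 = 4.6097 → taut
cable 2: L_2 = ‖A_2−P‖ = 5.7009;  C_2 = 5.7008 → taut
cable 3: L_3 = ‖A_3−P‖ = 2.1213;  C_3 = 3.2880 → slack
cable 4: L_4 = ‖A_4−P‖ = 3.8079;  C_4 = 3.8078 → taut

3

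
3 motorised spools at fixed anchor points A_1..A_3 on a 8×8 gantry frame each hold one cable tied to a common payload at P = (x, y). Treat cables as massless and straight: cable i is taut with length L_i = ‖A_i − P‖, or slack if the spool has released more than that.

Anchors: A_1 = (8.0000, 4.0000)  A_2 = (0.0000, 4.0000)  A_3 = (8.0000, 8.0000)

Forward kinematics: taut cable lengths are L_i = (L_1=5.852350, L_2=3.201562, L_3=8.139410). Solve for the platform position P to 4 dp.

(2.5000, 2.0000)

circle eqns → linear via eq_j − eq_1; set q_j = A_j·A_j − L_j²
q_1 = 64.0000+16.0000−34.2500 = 45.7500
16.0000·x + 0.0000·y = q_1−q_2 = 40.0000
0.0000·x − 8.0000·y = q_1−q_3 = -16.0000
solve first two rows → x=2.5000, y=2.0000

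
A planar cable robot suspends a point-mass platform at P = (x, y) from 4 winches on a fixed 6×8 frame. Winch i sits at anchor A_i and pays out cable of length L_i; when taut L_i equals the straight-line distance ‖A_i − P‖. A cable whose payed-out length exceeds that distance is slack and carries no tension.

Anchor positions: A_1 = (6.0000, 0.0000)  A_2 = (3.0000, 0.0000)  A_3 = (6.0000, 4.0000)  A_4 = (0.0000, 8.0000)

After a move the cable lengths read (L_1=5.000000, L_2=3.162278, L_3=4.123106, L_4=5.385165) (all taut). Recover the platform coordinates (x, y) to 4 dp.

each cable: (A_i−P)·(A_i−P) = L_i²; let c_i = ‖A_i‖²−L_i²
c_1 = 36.0000+0.0000−25.0000 = 11.0000
row 1: 6.0000x + 0.0000y = 12.0000  (c_2=-1.0000)
row 2: 0.0000x − 8.0000y = -24.0000  (c_3=35.0000)
row 3: 12.0000x − 16.0000y = -24.0000  (c_4=35.0000)
Cramer on rows 1–2 → x = 2.0000, y = 3.0000
check cable 4: ‖A_4−P‖² = 29.0000 ≈ L_4² = 29.0000 ✓

(2.0000, 3.0000)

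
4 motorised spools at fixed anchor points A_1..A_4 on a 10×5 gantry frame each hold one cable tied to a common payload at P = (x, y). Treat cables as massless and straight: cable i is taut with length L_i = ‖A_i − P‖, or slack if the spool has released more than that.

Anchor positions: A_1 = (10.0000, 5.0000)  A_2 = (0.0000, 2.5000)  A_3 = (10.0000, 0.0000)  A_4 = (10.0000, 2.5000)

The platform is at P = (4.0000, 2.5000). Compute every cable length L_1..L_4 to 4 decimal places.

(6.5000, 4.0000, 6.5000, 6.0000)

L_1 = √((10.0000−4.0000)² + (5.0000−2.5000)²) = 6.5000
L_2 = √((0.0000−4.0000)² + (2.5000−2.5000)²) = 4.0000
L_3 = √((10.0000−4.0000)² + (0.0000−2.5000)²) = 6.5000
L_4 = √((10.0000−4.0000)² + (2.5000−2.5000)²) = 6.0000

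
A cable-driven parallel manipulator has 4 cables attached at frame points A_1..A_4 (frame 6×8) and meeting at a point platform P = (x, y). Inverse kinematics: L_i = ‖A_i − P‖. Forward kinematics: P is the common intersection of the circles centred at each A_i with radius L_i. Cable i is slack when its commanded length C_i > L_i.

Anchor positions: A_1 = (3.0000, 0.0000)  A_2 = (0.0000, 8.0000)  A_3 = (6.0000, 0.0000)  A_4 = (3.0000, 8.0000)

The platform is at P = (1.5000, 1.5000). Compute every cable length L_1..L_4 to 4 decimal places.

L_1 = √((3.0000−1.5000)² + (0.0000−1.5000)²) = 2.1213
L_2 = √((0.0000−1.5000)² + (8.0000−1.5000)²) = 6.6708
L_3 = √((6.0000−1.5000)² + (0.0000−1.5000)²) = 4.7434
L_4 = √((3.0000−1.5000)² + (8.0000−1.5000)²) = 6.6708

(2.1213, 6.6708, 4.7434, 6.6708)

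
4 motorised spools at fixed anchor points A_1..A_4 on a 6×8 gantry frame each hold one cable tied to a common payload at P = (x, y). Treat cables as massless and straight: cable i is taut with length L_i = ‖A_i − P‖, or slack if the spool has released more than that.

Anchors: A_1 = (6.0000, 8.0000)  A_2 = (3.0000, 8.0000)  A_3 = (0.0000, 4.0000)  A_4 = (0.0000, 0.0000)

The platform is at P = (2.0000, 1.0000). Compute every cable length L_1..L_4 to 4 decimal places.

(8.0623, 7.0711, 3.6056, 2.2361)

cable 1: Δx=4.0000, Δy=7.0000; L_1 = √(Δx²+Δy²) = 8.0623
cable 2: Δx=1.0000, Δy=7.0000; L_2 = √(Δx²+Δy²) = 7.0711
cable 3: Δx=-2.0000, Δy=3.0000; L_3 = √(Δx²+Δy²) = 3.6056
cable 4: Δx=-2.0000, Δy=-1.0000; L_4 = √(Δx²+Δy²) = 2.2361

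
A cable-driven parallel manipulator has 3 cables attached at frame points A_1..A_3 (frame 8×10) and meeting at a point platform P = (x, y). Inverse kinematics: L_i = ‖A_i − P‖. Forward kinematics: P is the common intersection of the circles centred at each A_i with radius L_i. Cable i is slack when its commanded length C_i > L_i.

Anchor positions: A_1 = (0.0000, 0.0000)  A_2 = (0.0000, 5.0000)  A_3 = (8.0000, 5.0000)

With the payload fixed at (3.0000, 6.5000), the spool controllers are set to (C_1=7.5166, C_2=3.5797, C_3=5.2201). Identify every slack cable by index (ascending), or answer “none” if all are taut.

1, 2

i=1: geometric 7.1589 vs commanded 7.5166 ⇒ slack
i=2: geometric 3.3541 vs commanded 3.5797 ⇒ slack
i=3: geometric 5.2202 vs commanded 5.2201 ⇒ taut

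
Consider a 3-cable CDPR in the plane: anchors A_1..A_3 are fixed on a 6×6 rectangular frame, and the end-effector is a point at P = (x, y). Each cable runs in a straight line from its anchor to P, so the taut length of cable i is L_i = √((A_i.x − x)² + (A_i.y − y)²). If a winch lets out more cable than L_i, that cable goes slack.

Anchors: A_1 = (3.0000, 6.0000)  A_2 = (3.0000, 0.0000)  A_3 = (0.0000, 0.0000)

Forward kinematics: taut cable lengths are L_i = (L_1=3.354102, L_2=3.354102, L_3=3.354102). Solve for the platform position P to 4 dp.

expand ‖A_i−P‖²=L_i² and subtract eq 1 (q_i ≔ ‖A_i‖²−L_i²)
q_1 = 9.0000+36.0000−11.2500 = 33.7500
eq1−eq2 → [0.0000  12.0000]·P = 36.0000
eq1−eq3 → [6.0000  12.0000]·P = 45.0000
2×2 solve → P = (1.5000, 3.0000)

(1.5000, 3.0000)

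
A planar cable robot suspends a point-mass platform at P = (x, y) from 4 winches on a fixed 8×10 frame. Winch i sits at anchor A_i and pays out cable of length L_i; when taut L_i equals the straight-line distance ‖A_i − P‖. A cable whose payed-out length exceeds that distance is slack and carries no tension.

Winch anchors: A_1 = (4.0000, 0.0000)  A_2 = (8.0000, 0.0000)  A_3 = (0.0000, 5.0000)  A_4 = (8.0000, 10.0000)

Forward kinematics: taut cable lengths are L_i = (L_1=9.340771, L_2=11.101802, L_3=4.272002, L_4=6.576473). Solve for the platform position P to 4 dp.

expand ‖A_i−P‖²=L_i² and subtract eq 1 (q_i ≔ ‖A_i‖²−L_i²)
q_1 = 16.0000+0.0000−87.2500 = -71.2500
eq1−eq2 → [-8.0000  0.0000]·P = -12.0000
eq1−eq3 → [8.0000  -10.0000]·P = -78.0000
eq1−eq4 → [-8.0000  -20.0000]·P = -192.0000
2×2 solve → P = (1.5000, 9.0000)
check cable 4: ‖A_4−P‖² = 43.2500 ≈ L_4² = 43.2500 ✓

(1.5000, 9.0000)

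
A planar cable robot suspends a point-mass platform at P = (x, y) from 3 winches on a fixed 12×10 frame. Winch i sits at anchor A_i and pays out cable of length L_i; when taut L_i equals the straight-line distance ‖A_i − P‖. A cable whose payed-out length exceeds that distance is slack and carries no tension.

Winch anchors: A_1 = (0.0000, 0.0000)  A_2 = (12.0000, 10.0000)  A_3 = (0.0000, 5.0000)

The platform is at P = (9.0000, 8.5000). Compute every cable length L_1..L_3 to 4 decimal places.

(12.3794, 3.3541, 9.6566)

L_1: Δ = A_1−P = (-9.0000, -8.5000) → ‖Δ‖ = √153.2500 = 12.3794
L_2: Δ = A_2−P = (3.0000, 1.5000) → ‖Δ‖ = √11.2500 = 3.3541
L_3: Δ = A_3−P = (-9.0000, -3.5000) → ‖Δ‖ = √93.2500 = 9.6566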